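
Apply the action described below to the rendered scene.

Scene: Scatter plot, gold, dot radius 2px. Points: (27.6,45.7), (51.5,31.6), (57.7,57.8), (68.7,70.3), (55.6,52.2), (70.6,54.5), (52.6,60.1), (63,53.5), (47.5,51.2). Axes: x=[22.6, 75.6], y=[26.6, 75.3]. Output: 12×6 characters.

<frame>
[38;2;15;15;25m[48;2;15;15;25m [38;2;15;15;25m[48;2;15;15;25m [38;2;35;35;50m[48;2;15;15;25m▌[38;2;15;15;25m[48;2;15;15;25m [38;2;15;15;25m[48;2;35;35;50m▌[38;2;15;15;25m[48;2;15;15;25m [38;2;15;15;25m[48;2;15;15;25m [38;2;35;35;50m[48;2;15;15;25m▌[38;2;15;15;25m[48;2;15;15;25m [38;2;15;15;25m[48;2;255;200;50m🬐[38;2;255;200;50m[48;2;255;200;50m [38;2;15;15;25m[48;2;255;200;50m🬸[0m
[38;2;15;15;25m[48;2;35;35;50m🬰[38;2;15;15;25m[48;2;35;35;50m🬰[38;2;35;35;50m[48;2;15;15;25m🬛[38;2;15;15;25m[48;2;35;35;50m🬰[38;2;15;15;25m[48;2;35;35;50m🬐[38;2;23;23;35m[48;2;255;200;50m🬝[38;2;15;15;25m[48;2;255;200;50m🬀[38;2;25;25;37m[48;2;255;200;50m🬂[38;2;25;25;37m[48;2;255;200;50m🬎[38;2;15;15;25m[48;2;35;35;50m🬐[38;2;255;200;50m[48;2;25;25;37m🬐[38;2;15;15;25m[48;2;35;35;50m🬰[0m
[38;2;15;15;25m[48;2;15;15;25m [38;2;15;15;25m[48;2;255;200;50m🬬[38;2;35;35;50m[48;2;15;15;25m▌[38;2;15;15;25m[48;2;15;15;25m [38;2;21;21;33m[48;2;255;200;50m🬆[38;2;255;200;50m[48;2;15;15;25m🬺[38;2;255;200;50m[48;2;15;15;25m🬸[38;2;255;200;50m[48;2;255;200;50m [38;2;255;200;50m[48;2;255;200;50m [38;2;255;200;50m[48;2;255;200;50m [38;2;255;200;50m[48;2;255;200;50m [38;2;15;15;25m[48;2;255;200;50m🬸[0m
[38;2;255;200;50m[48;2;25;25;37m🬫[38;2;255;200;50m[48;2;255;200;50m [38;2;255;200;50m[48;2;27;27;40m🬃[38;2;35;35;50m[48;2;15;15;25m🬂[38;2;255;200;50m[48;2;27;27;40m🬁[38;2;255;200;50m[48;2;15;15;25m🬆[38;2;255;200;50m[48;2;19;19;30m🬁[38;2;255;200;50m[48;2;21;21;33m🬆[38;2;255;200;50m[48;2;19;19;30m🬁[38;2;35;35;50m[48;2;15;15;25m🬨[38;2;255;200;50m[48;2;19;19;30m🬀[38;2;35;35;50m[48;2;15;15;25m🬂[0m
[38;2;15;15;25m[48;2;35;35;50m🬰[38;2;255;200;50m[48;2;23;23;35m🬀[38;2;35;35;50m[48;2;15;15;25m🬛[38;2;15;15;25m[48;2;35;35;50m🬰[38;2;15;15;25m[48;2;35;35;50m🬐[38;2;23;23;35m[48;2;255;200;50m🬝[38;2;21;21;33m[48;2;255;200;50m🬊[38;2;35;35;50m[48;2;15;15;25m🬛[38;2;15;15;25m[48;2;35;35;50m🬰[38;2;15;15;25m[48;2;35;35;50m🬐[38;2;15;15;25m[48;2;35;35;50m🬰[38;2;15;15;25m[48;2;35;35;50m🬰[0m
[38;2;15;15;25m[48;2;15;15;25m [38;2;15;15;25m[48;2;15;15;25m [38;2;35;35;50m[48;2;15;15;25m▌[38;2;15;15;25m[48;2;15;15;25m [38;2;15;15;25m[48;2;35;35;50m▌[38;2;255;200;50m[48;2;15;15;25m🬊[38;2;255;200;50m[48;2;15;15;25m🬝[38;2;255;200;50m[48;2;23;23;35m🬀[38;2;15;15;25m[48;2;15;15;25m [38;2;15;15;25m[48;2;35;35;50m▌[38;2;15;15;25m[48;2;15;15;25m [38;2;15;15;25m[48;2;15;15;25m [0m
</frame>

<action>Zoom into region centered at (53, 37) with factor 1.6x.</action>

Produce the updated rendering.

<frame>
[38;2;15;15;25m[48;2;15;15;25m [38;2;15;15;25m[48;2;15;15;25m [38;2;255;200;50m[48;2;27;27;40m🬁[38;2;255;200;50m[48;2;15;15;25m🬬[38;2;255;200;50m[48;2;28;28;41m🬆[38;2;15;15;25m[48;2;255;200;50m🬺[38;2;255;200;50m[48;2;15;15;25m🬬[38;2;255;200;50m[48;2;21;21;33m🬆[38;2;255;200;50m[48;2;15;15;25m🬊[38;2;255;200;50m[48;2;35;35;50m🬝[38;2;255;200;50m[48;2;15;15;25m🬀[38;2;15;15;25m[48;2;15;15;25m [0m
[38;2;15;15;25m[48;2;35;35;50m🬰[38;2;15;15;25m[48;2;35;35;50m🬰[38;2;35;35;50m[48;2;15;15;25m🬛[38;2;15;15;25m[48;2;35;35;50m🬰[38;2;15;15;25m[48;2;35;35;50m🬐[38;2;15;15;25m[48;2;35;35;50m🬰[38;2;15;15;25m[48;2;35;35;50m🬰[38;2;35;35;50m[48;2;15;15;25m🬛[38;2;15;15;25m[48;2;35;35;50m🬰[38;2;15;15;25m[48;2;35;35;50m🬐[38;2;15;15;25m[48;2;35;35;50m🬰[38;2;15;15;25m[48;2;35;35;50m🬰[0m
[38;2;15;15;25m[48;2;15;15;25m [38;2;15;15;25m[48;2;15;15;25m [38;2;35;35;50m[48;2;15;15;25m▌[38;2;15;15;25m[48;2;15;15;25m [38;2;15;15;25m[48;2;35;35;50m▌[38;2;15;15;25m[48;2;15;15;25m [38;2;15;15;25m[48;2;15;15;25m [38;2;35;35;50m[48;2;15;15;25m▌[38;2;15;15;25m[48;2;15;15;25m [38;2;15;15;25m[48;2;35;35;50m▌[38;2;15;15;25m[48;2;15;15;25m [38;2;15;15;25m[48;2;15;15;25m [0m
[38;2;35;35;50m[48;2;15;15;25m🬂[38;2;35;35;50m[48;2;15;15;25m🬂[38;2;35;35;50m[48;2;15;15;25m🬕[38;2;35;35;50m[48;2;15;15;25m🬂[38;2;28;28;41m[48;2;255;200;50m🬆[38;2;255;200;50m[48;2;35;35;50m🬺[38;2;23;23;35m[48;2;255;200;50m🬬[38;2;35;35;50m[48;2;15;15;25m🬕[38;2;35;35;50m[48;2;15;15;25m🬂[38;2;35;35;50m[48;2;15;15;25m🬨[38;2;35;35;50m[48;2;15;15;25m🬂[38;2;35;35;50m[48;2;15;15;25m🬂[0m
[38;2;15;15;25m[48;2;35;35;50m🬰[38;2;15;15;25m[48;2;35;35;50m🬰[38;2;35;35;50m[48;2;15;15;25m🬛[38;2;15;15;25m[48;2;35;35;50m🬰[38;2;27;27;40m[48;2;255;200;50m🬺[38;2;255;200;50m[48;2;21;21;33m🬆[38;2;15;15;25m[48;2;35;35;50m🬰[38;2;35;35;50m[48;2;15;15;25m🬛[38;2;15;15;25m[48;2;35;35;50m🬰[38;2;15;15;25m[48;2;35;35;50m🬐[38;2;15;15;25m[48;2;35;35;50m🬰[38;2;15;15;25m[48;2;35;35;50m🬰[0m
[38;2;15;15;25m[48;2;15;15;25m [38;2;15;15;25m[48;2;15;15;25m [38;2;35;35;50m[48;2;15;15;25m▌[38;2;15;15;25m[48;2;15;15;25m [38;2;15;15;25m[48;2;35;35;50m▌[38;2;15;15;25m[48;2;15;15;25m [38;2;15;15;25m[48;2;15;15;25m [38;2;35;35;50m[48;2;15;15;25m▌[38;2;15;15;25m[48;2;15;15;25m [38;2;15;15;25m[48;2;35;35;50m▌[38;2;15;15;25m[48;2;15;15;25m [38;2;15;15;25m[48;2;15;15;25m [0m
</frame>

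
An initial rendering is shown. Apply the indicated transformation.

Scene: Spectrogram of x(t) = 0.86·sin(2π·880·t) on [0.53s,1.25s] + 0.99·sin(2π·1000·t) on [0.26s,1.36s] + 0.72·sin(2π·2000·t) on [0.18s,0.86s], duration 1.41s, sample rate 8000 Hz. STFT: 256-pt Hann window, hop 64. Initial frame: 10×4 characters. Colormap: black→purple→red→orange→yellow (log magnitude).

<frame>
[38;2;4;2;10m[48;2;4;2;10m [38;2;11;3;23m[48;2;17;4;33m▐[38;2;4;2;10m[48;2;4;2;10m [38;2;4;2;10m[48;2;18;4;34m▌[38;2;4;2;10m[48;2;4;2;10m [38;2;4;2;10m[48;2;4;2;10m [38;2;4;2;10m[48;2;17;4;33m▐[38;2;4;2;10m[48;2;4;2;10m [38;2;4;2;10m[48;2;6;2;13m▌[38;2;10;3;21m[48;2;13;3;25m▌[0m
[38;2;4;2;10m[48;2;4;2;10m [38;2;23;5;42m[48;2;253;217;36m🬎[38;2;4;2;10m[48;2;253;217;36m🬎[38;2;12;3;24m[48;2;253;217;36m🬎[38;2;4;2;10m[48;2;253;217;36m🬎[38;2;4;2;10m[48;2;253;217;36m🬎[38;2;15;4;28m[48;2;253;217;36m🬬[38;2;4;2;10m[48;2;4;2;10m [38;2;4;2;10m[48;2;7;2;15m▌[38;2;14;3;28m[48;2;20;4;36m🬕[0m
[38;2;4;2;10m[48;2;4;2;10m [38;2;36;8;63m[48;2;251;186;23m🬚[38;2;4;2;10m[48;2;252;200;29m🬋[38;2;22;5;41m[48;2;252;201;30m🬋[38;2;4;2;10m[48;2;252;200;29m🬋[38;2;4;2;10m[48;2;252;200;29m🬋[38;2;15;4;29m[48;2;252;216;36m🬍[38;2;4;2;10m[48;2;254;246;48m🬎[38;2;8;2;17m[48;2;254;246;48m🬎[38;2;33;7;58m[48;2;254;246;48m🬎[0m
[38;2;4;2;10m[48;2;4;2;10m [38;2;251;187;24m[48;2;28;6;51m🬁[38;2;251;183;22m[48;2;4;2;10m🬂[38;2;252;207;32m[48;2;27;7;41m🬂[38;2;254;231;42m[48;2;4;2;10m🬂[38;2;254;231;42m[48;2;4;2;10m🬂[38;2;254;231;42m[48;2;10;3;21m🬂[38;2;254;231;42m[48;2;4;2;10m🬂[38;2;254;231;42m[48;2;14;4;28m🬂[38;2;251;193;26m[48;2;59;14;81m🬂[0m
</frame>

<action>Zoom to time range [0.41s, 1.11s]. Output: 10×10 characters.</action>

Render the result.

<frame>
[38;2;4;2;10m[48;2;4;2;10m [38;2;4;2;10m[48;2;18;5;34m▌[38;2;4;2;10m[48;2;4;2;10m [38;2;4;2;10m[48;2;4;2;10m [38;2;4;2;10m[48;2;4;2;10m [38;2;4;2;10m[48;2;4;2;10m [38;2;4;2;10m[48;2;17;4;32m▌[38;2;4;2;10m[48;2;4;2;10m [38;2;4;2;10m[48;2;4;2;10m [38;2;4;2;10m[48;2;4;2;10m [0m
[38;2;4;2;10m[48;2;4;2;10m [38;2;4;2;10m[48;2;18;5;34m▌[38;2;4;2;10m[48;2;4;2;10m [38;2;4;2;10m[48;2;4;2;10m [38;2;4;2;10m[48;2;4;2;10m [38;2;4;2;10m[48;2;4;2;10m [38;2;4;2;10m[48;2;19;5;35m▌[38;2;4;2;10m[48;2;4;2;10m [38;2;4;2;10m[48;2;4;2;10m [38;2;4;2;10m[48;2;4;2;10m [0m
[38;2;4;2;10m[48;2;4;2;10m [38;2;4;2;10m[48;2;19;5;36m▌[38;2;4;2;10m[48;2;4;2;10m [38;2;4;2;10m[48;2;4;2;10m [38;2;4;2;10m[48;2;4;2;10m [38;2;4;2;10m[48;2;4;2;10m [38;2;4;2;10m[48;2;22;5;41m▌[38;2;4;2;10m[48;2;4;2;10m [38;2;4;2;10m[48;2;4;2;10m [38;2;4;2;10m[48;2;4;2;10m [0m
[38;2;4;2;10m[48;2;4;2;10m [38;2;4;2;10m[48;2;21;5;39m▌[38;2;4;2;10m[48;2;4;2;10m [38;2;4;2;10m[48;2;4;2;10m [38;2;4;2;10m[48;2;4;2;10m [38;2;4;2;10m[48;2;4;2;10m [38;2;4;2;10m[48;2;31;7;56m▌[38;2;4;2;10m[48;2;4;2;10m [38;2;4;2;10m[48;2;4;2;10m [38;2;4;2;10m[48;2;4;2;10m [0m
[38;2;4;2;10m[48;2;253;216;36m🬎[38;2;13;4;26m[48;2;253;216;36m🬎[38;2;4;2;10m[48;2;253;216;36m🬎[38;2;4;2;10m[48;2;253;216;36m🬎[38;2;4;2;10m[48;2;253;216;36m🬎[38;2;4;2;10m[48;2;253;216;36m🬎[38;2;37;9;47m[48;2;253;214;35m🬎[38;2;4;2;10m[48;2;4;2;10m [38;2;4;2;10m[48;2;4;2;10m [38;2;4;2;10m[48;2;4;2;10m [0m
[38;2;250;154;11m[48;2;4;2;10m🬂[38;2;250;154;11m[48;2;17;4;32m🬂[38;2;250;154;11m[48;2;4;2;10m🬂[38;2;250;154;11m[48;2;4;2;10m🬂[38;2;250;154;11m[48;2;4;2;10m🬂[38;2;250;154;11m[48;2;4;2;10m🬂[38;2;250;156;11m[48;2;37;9;47m🬂[38;2;4;2;10m[48;2;4;2;10m [38;2;4;2;10m[48;2;4;2;10m [38;2;4;2;10m[48;2;4;2;10m [0m
[38;2;4;2;10m[48;2;4;2;10m [38;2;4;2;10m[48;2;43;9;74m▌[38;2;4;2;10m[48;2;4;2;10m [38;2;4;2;10m[48;2;4;2;11m🬎[38;2;4;2;10m[48;2;4;2;10m [38;2;4;2;10m[48;2;4;2;10m [38;2;4;2;10m[48;2;31;7;56m▌[38;2;4;2;10m[48;2;4;2;10m [38;2;4;2;10m[48;2;4;2;10m [38;2;4;2;10m[48;2;4;2;11m🬎[0m
[38;2;5;2;12m[48;2;254;245;48m🬰[38;2;32;8;37m[48;2;254;242;46m🬒[38;2;5;2;12m[48;2;254;238;45m🬂[38;2;6;2;14m[48;2;254;238;45m🬂[38;2;5;2;12m[48;2;254;238;45m🬂[38;2;5;2;12m[48;2;254;238;45m🬂[38;2;15;4;29m[48;2;254;238;45m🬂[38;2;5;2;12m[48;2;254;238;45m🬂[38;2;5;2;12m[48;2;254;238;45m🬂[38;2;6;2;14m[48;2;254;238;45m🬂[0m
[38;2;4;2;10m[48;2;4;2;10m [38;2;14;4;27m[48;2;119;29;85m🬲[38;2;15;4;28m[48;2;4;2;10m🬂[38;2;15;4;28m[48;2;4;2;10m🬂[38;2;15;4;28m[48;2;4;2;10m🬂[38;2;15;4;28m[48;2;4;2;10m🬂[38;2;19;5;35m[48;2;4;2;10m🬨[38;2;15;4;28m[48;2;4;2;10m🬂[38;2;15;4;28m[48;2;4;2;10m🬂[38;2;15;4;28m[48;2;4;2;10m🬂[0m
[38;2;4;2;10m[48;2;4;2;10m [38;2;4;2;10m[48;2;32;7;57m▌[38;2;4;2;10m[48;2;4;2;10m [38;2;4;2;10m[48;2;4;2;10m [38;2;4;2;10m[48;2;4;2;10m [38;2;4;2;10m[48;2;4;2;10m [38;2;4;2;10m[48;2;17;4;32m▌[38;2;4;2;10m[48;2;4;2;10m [38;2;4;2;10m[48;2;4;2;10m [38;2;4;2;10m[48;2;4;2;10m [0m
</frame>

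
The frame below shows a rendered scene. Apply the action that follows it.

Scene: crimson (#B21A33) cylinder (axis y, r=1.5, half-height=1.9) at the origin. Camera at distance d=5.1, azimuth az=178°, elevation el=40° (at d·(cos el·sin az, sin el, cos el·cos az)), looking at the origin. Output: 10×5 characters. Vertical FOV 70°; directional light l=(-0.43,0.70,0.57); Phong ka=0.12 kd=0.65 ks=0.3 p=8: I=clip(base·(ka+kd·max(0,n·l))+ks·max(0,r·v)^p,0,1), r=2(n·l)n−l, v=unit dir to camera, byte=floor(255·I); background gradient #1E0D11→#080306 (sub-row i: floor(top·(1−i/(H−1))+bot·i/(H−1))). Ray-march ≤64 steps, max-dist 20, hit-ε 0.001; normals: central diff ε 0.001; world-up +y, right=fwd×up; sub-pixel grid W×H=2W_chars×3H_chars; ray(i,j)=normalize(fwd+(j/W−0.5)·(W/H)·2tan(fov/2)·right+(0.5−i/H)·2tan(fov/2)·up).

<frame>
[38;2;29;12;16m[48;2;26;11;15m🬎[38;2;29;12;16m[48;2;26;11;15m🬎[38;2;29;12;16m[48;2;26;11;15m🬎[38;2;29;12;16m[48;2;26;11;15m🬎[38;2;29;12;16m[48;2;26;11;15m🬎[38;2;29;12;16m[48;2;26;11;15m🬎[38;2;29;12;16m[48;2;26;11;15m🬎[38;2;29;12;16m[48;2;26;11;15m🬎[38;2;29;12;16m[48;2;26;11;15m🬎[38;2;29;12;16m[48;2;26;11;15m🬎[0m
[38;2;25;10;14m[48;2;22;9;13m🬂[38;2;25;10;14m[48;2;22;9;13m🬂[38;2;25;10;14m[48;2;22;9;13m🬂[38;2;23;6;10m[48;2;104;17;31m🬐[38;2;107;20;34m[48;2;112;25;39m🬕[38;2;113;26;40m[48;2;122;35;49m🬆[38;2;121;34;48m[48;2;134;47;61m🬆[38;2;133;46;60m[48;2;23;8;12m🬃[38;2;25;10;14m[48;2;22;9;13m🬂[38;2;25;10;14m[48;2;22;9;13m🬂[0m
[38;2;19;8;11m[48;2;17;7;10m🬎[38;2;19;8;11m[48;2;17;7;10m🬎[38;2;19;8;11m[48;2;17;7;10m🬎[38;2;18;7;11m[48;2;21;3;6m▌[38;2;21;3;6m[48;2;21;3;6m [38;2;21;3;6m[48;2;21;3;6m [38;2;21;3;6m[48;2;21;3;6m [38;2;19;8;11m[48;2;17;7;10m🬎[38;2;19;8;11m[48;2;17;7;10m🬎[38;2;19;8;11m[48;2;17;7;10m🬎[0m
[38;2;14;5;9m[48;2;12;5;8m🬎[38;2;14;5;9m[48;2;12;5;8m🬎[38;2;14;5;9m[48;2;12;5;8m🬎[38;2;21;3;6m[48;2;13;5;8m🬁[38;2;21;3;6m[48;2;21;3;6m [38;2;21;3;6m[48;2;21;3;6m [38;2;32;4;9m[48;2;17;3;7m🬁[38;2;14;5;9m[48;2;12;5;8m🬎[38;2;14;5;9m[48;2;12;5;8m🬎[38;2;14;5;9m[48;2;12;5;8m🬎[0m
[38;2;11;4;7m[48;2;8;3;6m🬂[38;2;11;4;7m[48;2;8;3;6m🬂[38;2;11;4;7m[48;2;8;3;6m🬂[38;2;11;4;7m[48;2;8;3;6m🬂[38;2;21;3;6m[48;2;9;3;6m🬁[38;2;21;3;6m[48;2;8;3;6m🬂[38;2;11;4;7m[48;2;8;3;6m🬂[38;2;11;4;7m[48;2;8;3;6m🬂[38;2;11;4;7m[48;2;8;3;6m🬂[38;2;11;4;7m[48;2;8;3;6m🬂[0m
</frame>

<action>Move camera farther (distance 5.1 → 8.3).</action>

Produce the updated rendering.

<frame>
[38;2;29;12;16m[48;2;26;11;15m🬎[38;2;29;12;16m[48;2;26;11;15m🬎[38;2;29;12;16m[48;2;26;11;15m🬎[38;2;29;12;16m[48;2;26;11;15m🬎[38;2;29;12;16m[48;2;26;11;15m🬎[38;2;29;12;16m[48;2;26;11;15m🬎[38;2;29;12;16m[48;2;26;11;15m🬎[38;2;29;12;16m[48;2;26;11;15m🬎[38;2;29;12;16m[48;2;26;11;15m🬎[38;2;29;12;16m[48;2;26;11;15m🬎[0m
[38;2;25;10;14m[48;2;22;9;13m🬂[38;2;25;10;14m[48;2;22;9;13m🬂[38;2;25;10;14m[48;2;22;9;13m🬂[38;2;25;10;14m[48;2;22;9;13m🬂[38;2;24;10;13m[48;2;112;24;39m🬎[38;2;24;10;13m[48;2;123;36;50m🬎[38;2;134;47;61m[48;2;23;9;13m🬏[38;2;25;10;14m[48;2;22;9;13m🬂[38;2;25;10;14m[48;2;22;9;13m🬂[38;2;25;10;14m[48;2;22;9;13m🬂[0m
[38;2;19;8;11m[48;2;17;7;10m🬎[38;2;19;8;11m[48;2;17;7;10m🬎[38;2;19;8;11m[48;2;17;7;10m🬎[38;2;19;8;11m[48;2;17;7;10m🬎[38;2;115;28;42m[48;2;20;4;7m🬂[38;2;130;43;57m[48;2;21;3;6m🬂[38;2;144;56;71m[48;2;20;6;10m🬀[38;2;19;8;11m[48;2;17;7;10m🬎[38;2;19;8;11m[48;2;17;7;10m🬎[38;2;19;8;11m[48;2;17;7;10m🬎[0m
[38;2;14;5;9m[48;2;12;5;8m🬎[38;2;14;5;9m[48;2;12;5;8m🬎[38;2;14;5;9m[48;2;12;5;8m🬎[38;2;14;5;9m[48;2;12;5;8m🬎[38;2;21;3;6m[48;2;13;5;8m🬉[38;2;21;3;6m[48;2;12;5;8m🬎[38;2;14;5;9m[48;2;12;5;8m🬎[38;2;14;5;9m[48;2;12;5;8m🬎[38;2;14;5;9m[48;2;12;5;8m🬎[38;2;14;5;9m[48;2;12;5;8m🬎[0m
[38;2;11;4;7m[48;2;8;3;6m🬂[38;2;11;4;7m[48;2;8;3;6m🬂[38;2;11;4;7m[48;2;8;3;6m🬂[38;2;11;4;7m[48;2;8;3;6m🬂[38;2;11;4;7m[48;2;8;3;6m🬂[38;2;11;4;7m[48;2;8;3;6m🬂[38;2;11;4;7m[48;2;8;3;6m🬂[38;2;11;4;7m[48;2;8;3;6m🬂[38;2;11;4;7m[48;2;8;3;6m🬂[38;2;11;4;7m[48;2;8;3;6m🬂[0m
</frame>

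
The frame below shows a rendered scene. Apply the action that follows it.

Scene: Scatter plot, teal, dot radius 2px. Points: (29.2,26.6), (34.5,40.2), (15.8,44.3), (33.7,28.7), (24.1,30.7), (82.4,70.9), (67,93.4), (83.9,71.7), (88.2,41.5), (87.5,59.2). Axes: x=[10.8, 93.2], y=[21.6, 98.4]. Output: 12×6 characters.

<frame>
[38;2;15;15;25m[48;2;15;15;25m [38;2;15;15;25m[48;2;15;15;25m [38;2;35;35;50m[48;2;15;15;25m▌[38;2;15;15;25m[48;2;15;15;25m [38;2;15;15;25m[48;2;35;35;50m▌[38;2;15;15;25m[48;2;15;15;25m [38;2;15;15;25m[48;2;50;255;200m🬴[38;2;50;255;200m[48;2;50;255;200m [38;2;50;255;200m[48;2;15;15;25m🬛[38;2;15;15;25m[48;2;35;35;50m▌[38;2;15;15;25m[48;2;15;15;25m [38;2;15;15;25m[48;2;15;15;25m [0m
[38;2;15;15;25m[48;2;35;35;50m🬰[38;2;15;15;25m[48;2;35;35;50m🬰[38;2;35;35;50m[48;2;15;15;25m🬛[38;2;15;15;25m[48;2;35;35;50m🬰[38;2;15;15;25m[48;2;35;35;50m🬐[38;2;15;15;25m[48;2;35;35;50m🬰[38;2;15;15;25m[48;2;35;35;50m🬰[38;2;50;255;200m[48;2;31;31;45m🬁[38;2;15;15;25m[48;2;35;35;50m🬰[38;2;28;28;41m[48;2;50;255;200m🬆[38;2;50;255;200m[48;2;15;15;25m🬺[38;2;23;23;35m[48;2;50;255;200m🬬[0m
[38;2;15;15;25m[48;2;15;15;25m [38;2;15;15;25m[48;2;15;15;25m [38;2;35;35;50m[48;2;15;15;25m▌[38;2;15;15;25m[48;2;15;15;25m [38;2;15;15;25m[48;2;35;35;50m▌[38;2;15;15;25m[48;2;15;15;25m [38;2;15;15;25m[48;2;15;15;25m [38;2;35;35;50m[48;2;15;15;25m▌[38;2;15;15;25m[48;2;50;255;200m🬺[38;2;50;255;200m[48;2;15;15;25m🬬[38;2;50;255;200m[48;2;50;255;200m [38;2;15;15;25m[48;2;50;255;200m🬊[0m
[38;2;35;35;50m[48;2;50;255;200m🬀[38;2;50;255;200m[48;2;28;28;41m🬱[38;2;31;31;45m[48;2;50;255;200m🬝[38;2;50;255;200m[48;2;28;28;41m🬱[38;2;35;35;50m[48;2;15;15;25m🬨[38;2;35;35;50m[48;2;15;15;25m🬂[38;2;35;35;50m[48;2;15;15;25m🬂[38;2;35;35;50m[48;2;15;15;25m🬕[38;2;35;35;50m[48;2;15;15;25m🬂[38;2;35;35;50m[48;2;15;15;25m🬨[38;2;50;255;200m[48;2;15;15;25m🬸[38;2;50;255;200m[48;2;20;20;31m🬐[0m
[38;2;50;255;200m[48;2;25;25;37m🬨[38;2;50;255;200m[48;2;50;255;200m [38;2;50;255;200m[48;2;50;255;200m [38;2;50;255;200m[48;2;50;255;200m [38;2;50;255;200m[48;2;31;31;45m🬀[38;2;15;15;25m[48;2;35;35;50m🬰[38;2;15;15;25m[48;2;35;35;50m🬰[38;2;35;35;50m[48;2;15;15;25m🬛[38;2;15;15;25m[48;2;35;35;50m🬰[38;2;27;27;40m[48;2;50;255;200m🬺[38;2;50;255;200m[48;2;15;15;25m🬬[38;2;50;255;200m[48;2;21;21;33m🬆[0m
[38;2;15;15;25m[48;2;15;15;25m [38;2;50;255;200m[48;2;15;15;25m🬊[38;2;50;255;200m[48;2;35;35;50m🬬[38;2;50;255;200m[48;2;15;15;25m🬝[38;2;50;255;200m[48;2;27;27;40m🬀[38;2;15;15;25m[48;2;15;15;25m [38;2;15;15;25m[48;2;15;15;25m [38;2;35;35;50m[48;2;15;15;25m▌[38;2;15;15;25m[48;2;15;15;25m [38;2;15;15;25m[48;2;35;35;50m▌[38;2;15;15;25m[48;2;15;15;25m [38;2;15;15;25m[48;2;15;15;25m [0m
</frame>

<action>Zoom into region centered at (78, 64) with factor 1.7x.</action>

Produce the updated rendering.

<frame>
[38;2;15;15;25m[48;2;15;15;25m [38;2;15;15;25m[48;2;15;15;25m [38;2;35;35;50m[48;2;15;15;25m▌[38;2;15;15;25m[48;2;15;15;25m [38;2;15;15;25m[48;2;35;35;50m▌[38;2;15;15;25m[48;2;15;15;25m [38;2;15;15;25m[48;2;15;15;25m [38;2;35;35;50m[48;2;15;15;25m▌[38;2;15;15;25m[48;2;15;15;25m [38;2;15;15;25m[48;2;35;35;50m▌[38;2;15;15;25m[48;2;15;15;25m [38;2;15;15;25m[48;2;15;15;25m [0m
[38;2;15;15;25m[48;2;35;35;50m🬰[38;2;15;15;25m[48;2;35;35;50m🬰[38;2;35;35;50m[48;2;15;15;25m🬛[38;2;15;15;25m[48;2;35;35;50m🬰[38;2;15;15;25m[48;2;35;35;50m🬐[38;2;23;23;35m[48;2;50;255;200m🬝[38;2;15;15;25m[48;2;50;255;200m🬀[38;2;50;255;200m[48;2;15;15;25m🬺[38;2;23;23;35m[48;2;50;255;200m🬬[38;2;15;15;25m[48;2;35;35;50m🬐[38;2;15;15;25m[48;2;35;35;50m🬰[38;2;15;15;25m[48;2;35;35;50m🬰[0m
[38;2;15;15;25m[48;2;15;15;25m [38;2;15;15;25m[48;2;15;15;25m [38;2;35;35;50m[48;2;15;15;25m▌[38;2;15;15;25m[48;2;15;15;25m [38;2;15;15;25m[48;2;35;35;50m▌[38;2;15;15;25m[48;2;15;15;25m [38;2;50;255;200m[48;2;15;15;25m🬊[38;2;50;255;200m[48;2;21;21;33m🬆[38;2;15;15;25m[48;2;50;255;200m🬬[38;2;15;15;25m[48;2;35;35;50m▌[38;2;15;15;25m[48;2;15;15;25m [38;2;15;15;25m[48;2;15;15;25m [0m
[38;2;35;35;50m[48;2;15;15;25m🬂[38;2;35;35;50m[48;2;15;15;25m🬂[38;2;35;35;50m[48;2;15;15;25m🬕[38;2;35;35;50m[48;2;15;15;25m🬂[38;2;35;35;50m[48;2;15;15;25m🬨[38;2;35;35;50m[48;2;15;15;25m🬂[38;2;35;35;50m[48;2;15;15;25m🬂[38;2;35;35;50m[48;2;50;255;200m🬐[38;2;50;255;200m[48;2;50;255;200m [38;2;50;255;200m[48;2;31;31;45m🬃[38;2;35;35;50m[48;2;15;15;25m🬂[38;2;35;35;50m[48;2;15;15;25m🬂[0m
[38;2;15;15;25m[48;2;35;35;50m🬰[38;2;15;15;25m[48;2;35;35;50m🬰[38;2;35;35;50m[48;2;15;15;25m🬛[38;2;15;15;25m[48;2;35;35;50m🬰[38;2;15;15;25m[48;2;35;35;50m🬐[38;2;15;15;25m[48;2;35;35;50m🬰[38;2;15;15;25m[48;2;35;35;50m🬰[38;2;35;35;50m[48;2;15;15;25m🬛[38;2;50;255;200m[48;2;25;25;37m🬐[38;2;15;15;25m[48;2;35;35;50m🬐[38;2;15;15;25m[48;2;35;35;50m🬰[38;2;15;15;25m[48;2;35;35;50m🬰[0m
[38;2;15;15;25m[48;2;15;15;25m [38;2;15;15;25m[48;2;15;15;25m [38;2;35;35;50m[48;2;15;15;25m▌[38;2;15;15;25m[48;2;15;15;25m [38;2;15;15;25m[48;2;35;35;50m▌[38;2;15;15;25m[48;2;15;15;25m [38;2;15;15;25m[48;2;15;15;25m [38;2;35;35;50m[48;2;50;255;200m🬐[38;2;50;255;200m[48;2;50;255;200m [38;2;27;27;40m[48;2;50;255;200m🬸[38;2;15;15;25m[48;2;15;15;25m [38;2;15;15;25m[48;2;15;15;25m [0m
</frame>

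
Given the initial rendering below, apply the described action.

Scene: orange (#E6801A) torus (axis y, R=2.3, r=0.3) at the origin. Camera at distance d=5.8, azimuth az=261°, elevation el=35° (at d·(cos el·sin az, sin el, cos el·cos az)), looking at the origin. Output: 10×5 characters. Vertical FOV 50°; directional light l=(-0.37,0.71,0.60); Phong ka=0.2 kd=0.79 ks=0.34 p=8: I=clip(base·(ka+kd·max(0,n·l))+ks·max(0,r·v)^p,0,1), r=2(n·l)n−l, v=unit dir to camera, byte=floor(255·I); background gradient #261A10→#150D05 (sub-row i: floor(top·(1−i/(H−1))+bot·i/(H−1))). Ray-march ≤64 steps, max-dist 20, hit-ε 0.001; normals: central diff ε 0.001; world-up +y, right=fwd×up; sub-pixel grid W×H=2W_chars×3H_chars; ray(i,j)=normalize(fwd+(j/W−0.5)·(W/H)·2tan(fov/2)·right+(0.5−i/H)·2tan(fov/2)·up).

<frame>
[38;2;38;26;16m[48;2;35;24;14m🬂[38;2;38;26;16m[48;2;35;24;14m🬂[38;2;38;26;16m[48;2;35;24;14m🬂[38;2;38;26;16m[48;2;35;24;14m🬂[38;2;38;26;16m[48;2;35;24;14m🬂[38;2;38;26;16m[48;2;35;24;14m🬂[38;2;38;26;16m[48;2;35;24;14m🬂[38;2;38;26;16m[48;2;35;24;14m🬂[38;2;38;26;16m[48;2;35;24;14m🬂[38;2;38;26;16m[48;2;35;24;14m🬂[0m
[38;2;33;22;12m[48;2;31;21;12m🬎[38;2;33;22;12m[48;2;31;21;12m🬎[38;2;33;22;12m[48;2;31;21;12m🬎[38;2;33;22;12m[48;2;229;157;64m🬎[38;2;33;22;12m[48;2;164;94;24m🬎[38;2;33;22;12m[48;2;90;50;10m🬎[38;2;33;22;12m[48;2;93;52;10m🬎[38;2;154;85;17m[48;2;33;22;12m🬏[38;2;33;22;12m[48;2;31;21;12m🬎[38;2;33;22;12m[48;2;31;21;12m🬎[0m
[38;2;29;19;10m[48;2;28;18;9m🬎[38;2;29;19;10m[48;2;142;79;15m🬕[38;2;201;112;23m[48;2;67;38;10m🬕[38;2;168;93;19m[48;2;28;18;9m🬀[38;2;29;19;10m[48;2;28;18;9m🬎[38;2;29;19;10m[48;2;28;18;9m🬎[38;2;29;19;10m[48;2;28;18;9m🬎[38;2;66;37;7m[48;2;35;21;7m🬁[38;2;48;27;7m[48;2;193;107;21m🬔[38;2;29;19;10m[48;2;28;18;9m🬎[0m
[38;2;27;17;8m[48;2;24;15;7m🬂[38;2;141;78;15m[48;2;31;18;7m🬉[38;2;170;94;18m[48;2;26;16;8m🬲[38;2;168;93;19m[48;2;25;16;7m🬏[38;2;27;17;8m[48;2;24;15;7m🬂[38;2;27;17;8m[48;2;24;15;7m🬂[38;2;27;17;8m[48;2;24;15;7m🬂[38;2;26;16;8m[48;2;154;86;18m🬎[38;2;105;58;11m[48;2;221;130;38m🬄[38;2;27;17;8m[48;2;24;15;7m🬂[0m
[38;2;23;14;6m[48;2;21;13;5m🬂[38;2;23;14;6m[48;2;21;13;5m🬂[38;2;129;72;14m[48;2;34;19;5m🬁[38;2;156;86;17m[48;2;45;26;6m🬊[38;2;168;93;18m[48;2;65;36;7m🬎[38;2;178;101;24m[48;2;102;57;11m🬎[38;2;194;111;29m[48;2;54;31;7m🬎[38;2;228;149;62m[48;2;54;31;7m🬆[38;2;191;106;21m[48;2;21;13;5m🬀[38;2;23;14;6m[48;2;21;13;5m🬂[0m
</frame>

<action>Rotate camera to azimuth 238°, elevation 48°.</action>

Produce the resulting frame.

<frame>
[38;2;38;26;16m[48;2;35;24;14m🬂[38;2;38;26;16m[48;2;35;24;14m🬂[38;2;38;26;16m[48;2;35;24;14m🬂[38;2;38;26;16m[48;2;35;24;14m🬂[38;2;38;26;16m[48;2;35;24;14m🬂[38;2;38;26;16m[48;2;35;24;14m🬂[38;2;38;26;16m[48;2;35;24;14m🬂[38;2;38;26;16m[48;2;35;24;14m🬂[38;2;38;26;16m[48;2;35;24;14m🬂[38;2;38;26;16m[48;2;35;24;14m🬂[0m
[38;2;33;22;12m[48;2;31;21;12m🬎[38;2;33;22;12m[48;2;31;21;12m🬎[38;2;33;22;12m[48;2;201;113;24m🬝[38;2;68;40;12m[48;2;222;135;48m🬥[38;2;145;83;21m[48;2;32;22;12m🬋[38;2;70;38;7m[48;2;32;22;12m🬋[38;2;122;68;14m[48;2;44;27;10m🬇[38;2;169;94;19m[48;2;36;23;10m🬢[38;2;33;22;12m[48;2;31;21;12m🬎[38;2;33;22;12m[48;2;31;21;12m🬎[0m
[38;2;29;19;10m[48;2;28;18;9m🬎[38;2;29;19;10m[48;2;130;72;14m🬕[38;2;216;121;27m[48;2;28;18;9m🬕[38;2;29;19;10m[48;2;28;18;9m🬎[38;2;29;19;10m[48;2;28;18;9m🬎[38;2;29;19;10m[48;2;28;18;9m🬎[38;2;29;19;10m[48;2;28;18;9m🬎[38;2;46;25;5m[48;2;28;18;9m🬁[38;2;46;26;7m[48;2;194;111;28m🬔[38;2;29;19;10m[48;2;28;18;9m🬎[0m
[38;2;27;17;8m[48;2;24;15;7m🬂[38;2;138;76;15m[48;2;31;18;7m🬉[38;2;199;110;22m[48;2;26;16;8m🬲[38;2;27;17;8m[48;2;24;15;7m🬂[38;2;27;17;8m[48;2;24;15;7m🬂[38;2;27;17;8m[48;2;24;15;7m🬂[38;2;27;17;8m[48;2;24;15;7m🬂[38;2;25;16;7m[48;2;90;50;10m🬝[38;2;81;44;9m[48;2;223;137;50m🬄[38;2;27;17;8m[48;2;24;15;7m🬂[0m
[38;2;23;14;6m[48;2;21;13;5m🬂[38;2;23;14;6m[48;2;21;13;5m🬂[38;2;135;74;15m[48;2;39;22;6m🬂[38;2;156;86;17m[48;2;38;21;6m🬪[38;2;23;14;6m[48;2;161;90;18m🬂[38;2;23;14;6m[48;2;163;92;19m🬂[38;2;23;14;6m[48;2;172;98;23m🬂[38;2;197;120;43m[48;2;77;43;10m🬜[38;2;231;143;54m[48;2;21;13;5m🬀[38;2;23;14;6m[48;2;21;13;5m🬂[0m
</frame>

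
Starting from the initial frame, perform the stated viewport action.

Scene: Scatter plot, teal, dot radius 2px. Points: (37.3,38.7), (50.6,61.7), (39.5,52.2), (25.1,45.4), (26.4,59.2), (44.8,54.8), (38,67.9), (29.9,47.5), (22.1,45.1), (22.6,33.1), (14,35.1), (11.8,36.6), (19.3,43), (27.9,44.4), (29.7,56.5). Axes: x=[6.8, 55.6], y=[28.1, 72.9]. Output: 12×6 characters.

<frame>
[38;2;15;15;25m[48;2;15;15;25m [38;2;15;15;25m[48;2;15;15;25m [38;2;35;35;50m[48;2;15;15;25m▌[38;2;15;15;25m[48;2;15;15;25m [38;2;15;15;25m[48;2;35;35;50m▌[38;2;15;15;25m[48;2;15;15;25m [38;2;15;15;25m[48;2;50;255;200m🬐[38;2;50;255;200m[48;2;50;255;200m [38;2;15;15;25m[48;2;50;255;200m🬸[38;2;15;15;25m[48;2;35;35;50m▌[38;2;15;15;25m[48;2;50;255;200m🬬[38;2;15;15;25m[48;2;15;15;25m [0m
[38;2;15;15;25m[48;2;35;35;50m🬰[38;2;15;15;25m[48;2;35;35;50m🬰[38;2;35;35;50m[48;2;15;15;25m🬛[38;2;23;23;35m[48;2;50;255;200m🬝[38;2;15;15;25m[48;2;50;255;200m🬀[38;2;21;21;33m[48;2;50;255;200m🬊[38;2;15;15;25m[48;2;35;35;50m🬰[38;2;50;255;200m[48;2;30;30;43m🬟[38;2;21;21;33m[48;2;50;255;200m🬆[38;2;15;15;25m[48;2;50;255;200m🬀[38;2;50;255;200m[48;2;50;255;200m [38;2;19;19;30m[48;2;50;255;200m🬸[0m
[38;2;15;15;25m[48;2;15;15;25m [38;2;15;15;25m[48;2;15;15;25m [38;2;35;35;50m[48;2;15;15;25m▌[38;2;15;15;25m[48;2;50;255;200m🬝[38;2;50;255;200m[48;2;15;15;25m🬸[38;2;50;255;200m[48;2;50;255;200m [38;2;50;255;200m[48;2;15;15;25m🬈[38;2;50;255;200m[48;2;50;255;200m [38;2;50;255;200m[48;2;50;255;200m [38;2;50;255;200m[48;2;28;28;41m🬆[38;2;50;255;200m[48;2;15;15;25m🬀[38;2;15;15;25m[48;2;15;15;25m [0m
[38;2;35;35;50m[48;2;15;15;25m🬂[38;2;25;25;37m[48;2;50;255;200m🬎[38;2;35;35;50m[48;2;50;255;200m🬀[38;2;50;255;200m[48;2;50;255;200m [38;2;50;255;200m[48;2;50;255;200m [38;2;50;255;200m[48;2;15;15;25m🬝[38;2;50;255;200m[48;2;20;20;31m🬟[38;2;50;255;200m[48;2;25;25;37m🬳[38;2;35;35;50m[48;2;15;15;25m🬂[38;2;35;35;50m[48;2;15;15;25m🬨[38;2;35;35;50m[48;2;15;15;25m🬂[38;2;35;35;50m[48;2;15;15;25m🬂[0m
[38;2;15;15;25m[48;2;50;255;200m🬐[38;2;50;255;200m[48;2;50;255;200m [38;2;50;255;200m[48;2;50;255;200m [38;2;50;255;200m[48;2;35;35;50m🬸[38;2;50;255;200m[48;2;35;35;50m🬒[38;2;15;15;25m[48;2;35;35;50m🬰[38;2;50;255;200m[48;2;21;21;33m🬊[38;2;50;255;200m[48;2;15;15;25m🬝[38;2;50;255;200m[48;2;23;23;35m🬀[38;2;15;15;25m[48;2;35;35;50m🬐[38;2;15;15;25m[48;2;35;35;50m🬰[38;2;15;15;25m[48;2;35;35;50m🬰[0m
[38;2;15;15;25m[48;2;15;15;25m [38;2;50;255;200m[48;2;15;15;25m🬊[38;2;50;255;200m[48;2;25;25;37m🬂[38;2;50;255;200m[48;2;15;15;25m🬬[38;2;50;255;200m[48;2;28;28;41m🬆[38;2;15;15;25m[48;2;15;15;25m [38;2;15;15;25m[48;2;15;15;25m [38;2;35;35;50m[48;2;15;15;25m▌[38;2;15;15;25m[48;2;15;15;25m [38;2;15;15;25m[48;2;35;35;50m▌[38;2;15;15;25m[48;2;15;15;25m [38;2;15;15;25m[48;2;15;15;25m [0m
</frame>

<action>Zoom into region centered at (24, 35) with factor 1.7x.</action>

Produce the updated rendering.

<frame>
[38;2;15;15;25m[48;2;15;15;25m [38;2;15;15;25m[48;2;15;15;25m [38;2;35;35;50m[48;2;15;15;25m▌[38;2;15;15;25m[48;2;50;255;200m🬆[38;2;50;255;200m[48;2;50;255;200m [38;2;50;255;200m[48;2;50;255;200m [38;2;50;255;200m[48;2;50;255;200m [38;2;50;255;200m[48;2;50;255;200m [38;2;50;255;200m[48;2;15;15;25m🬝[38;2;50;255;200m[48;2;27;27;40m🬀[38;2;15;15;25m[48;2;15;15;25m [38;2;15;15;25m[48;2;15;15;25m [0m
[38;2;23;23;35m[48;2;50;255;200m🬝[38;2;15;15;25m[48;2;35;35;50m🬰[38;2;50;255;200m[48;2;31;31;45m🬁[38;2;50;255;200m[48;2;15;15;25m🬬[38;2;50;255;200m[48;2;28;28;41m🬆[38;2;15;15;25m[48;2;35;35;50m🬰[38;2;50;255;200m[48;2;25;25;37m🬂[38;2;50;255;200m[48;2;28;28;41m🬆[38;2;15;15;25m[48;2;35;35;50m🬰[38;2;15;15;25m[48;2;35;35;50m🬐[38;2;23;23;35m[48;2;50;255;200m🬝[38;2;21;21;33m[48;2;50;255;200m🬊[0m
[38;2;50;255;200m[48;2;50;255;200m [38;2;50;255;200m[48;2;50;255;200m [38;2;21;21;33m[48;2;50;255;200m🬊[38;2;15;15;25m[48;2;15;15;25m [38;2;23;23;35m[48;2;50;255;200m🬝[38;2;15;15;25m[48;2;50;255;200m🬊[38;2;15;15;25m[48;2;15;15;25m [38;2;35;35;50m[48;2;15;15;25m▌[38;2;15;15;25m[48;2;15;15;25m [38;2;15;15;25m[48;2;35;35;50m▌[38;2;50;255;200m[48;2;15;15;25m🬊[38;2;50;255;200m[48;2;15;15;25m🬝[0m
[38;2;50;255;200m[48;2;19;19;30m🬁[38;2;50;255;200m[48;2;15;15;25m🬊[38;2;50;255;200m[48;2;27;27;40m🬀[38;2;35;35;50m[48;2;15;15;25m🬂[38;2;50;255;200m[48;2;21;21;33m🬊[38;2;50;255;200m[48;2;15;15;25m🬝[38;2;50;255;200m[48;2;19;19;30m🬀[38;2;35;35;50m[48;2;15;15;25m🬕[38;2;35;35;50m[48;2;15;15;25m🬂[38;2;35;35;50m[48;2;15;15;25m🬨[38;2;35;35;50m[48;2;15;15;25m🬂[38;2;35;35;50m[48;2;15;15;25m🬂[0m
[38;2;15;15;25m[48;2;35;35;50m🬰[38;2;15;15;25m[48;2;35;35;50m🬰[38;2;35;35;50m[48;2;15;15;25m🬛[38;2;15;15;25m[48;2;35;35;50m🬰[38;2;15;15;25m[48;2;35;35;50m🬐[38;2;15;15;25m[48;2;35;35;50m🬰[38;2;15;15;25m[48;2;35;35;50m🬰[38;2;35;35;50m[48;2;15;15;25m🬛[38;2;15;15;25m[48;2;35;35;50m🬰[38;2;15;15;25m[48;2;35;35;50m🬐[38;2;15;15;25m[48;2;35;35;50m🬰[38;2;15;15;25m[48;2;35;35;50m🬰[0m
[38;2;15;15;25m[48;2;15;15;25m [38;2;15;15;25m[48;2;15;15;25m [38;2;35;35;50m[48;2;15;15;25m▌[38;2;15;15;25m[48;2;15;15;25m [38;2;15;15;25m[48;2;35;35;50m▌[38;2;15;15;25m[48;2;15;15;25m [38;2;15;15;25m[48;2;15;15;25m [38;2;35;35;50m[48;2;15;15;25m▌[38;2;15;15;25m[48;2;15;15;25m [38;2;15;15;25m[48;2;35;35;50m▌[38;2;15;15;25m[48;2;15;15;25m [38;2;15;15;25m[48;2;15;15;25m [0m
</frame>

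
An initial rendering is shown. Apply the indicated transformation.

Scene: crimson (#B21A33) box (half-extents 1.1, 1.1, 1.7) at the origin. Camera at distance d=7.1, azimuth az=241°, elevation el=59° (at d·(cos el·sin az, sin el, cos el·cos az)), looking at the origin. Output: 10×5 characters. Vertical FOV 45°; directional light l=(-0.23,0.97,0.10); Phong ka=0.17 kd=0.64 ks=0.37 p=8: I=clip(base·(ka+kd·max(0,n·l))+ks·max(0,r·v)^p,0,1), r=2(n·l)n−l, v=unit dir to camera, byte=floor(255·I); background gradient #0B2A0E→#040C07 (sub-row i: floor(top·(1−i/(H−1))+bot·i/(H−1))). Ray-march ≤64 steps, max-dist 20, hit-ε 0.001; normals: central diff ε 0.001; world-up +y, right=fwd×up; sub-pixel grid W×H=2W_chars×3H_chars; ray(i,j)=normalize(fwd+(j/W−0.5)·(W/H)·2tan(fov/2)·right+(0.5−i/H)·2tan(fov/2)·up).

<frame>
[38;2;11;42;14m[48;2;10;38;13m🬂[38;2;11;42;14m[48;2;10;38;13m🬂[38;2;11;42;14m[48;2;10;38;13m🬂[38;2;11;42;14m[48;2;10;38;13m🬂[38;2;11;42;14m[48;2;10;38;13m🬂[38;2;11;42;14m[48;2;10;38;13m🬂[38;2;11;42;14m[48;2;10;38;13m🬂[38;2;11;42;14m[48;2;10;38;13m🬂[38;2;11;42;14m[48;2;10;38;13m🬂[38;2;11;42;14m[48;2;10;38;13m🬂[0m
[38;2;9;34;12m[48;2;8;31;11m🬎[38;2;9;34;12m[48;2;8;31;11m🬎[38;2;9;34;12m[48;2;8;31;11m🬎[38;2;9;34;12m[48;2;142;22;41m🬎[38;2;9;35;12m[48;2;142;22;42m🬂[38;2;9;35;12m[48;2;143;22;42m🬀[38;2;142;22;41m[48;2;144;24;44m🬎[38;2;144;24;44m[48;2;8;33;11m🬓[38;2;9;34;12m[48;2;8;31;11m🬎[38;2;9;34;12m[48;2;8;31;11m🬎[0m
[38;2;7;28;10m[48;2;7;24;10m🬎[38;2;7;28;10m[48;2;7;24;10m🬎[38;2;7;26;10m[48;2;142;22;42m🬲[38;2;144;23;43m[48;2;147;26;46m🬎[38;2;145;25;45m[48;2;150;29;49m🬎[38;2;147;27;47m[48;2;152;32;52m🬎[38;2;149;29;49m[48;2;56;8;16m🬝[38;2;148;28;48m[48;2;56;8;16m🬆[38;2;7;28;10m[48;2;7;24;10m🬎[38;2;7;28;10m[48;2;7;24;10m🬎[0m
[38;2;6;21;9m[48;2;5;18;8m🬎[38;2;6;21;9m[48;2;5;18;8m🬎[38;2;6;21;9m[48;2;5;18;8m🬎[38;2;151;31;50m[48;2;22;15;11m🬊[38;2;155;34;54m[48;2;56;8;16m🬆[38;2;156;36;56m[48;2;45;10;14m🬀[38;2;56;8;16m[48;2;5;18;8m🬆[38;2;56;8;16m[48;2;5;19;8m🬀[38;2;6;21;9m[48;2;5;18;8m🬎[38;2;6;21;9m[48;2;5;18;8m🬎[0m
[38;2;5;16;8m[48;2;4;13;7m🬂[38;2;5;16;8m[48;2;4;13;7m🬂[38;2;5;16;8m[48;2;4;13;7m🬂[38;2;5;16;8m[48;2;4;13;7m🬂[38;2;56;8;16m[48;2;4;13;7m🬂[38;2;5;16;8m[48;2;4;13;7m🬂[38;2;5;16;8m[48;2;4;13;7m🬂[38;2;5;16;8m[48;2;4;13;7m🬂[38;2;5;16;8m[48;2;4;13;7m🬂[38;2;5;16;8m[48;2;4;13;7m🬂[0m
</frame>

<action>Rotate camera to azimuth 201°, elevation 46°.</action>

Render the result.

<frame>
[38;2;11;42;14m[48;2;10;38;13m🬂[38;2;11;42;14m[48;2;10;38;13m🬂[38;2;11;42;14m[48;2;10;38;13m🬂[38;2;11;42;14m[48;2;10;38;13m🬂[38;2;11;42;14m[48;2;10;38;13m🬂[38;2;11;42;14m[48;2;10;38;13m🬂[38;2;11;42;14m[48;2;10;38;13m🬂[38;2;11;42;14m[48;2;10;38;13m🬂[38;2;11;42;14m[48;2;10;38;13m🬂[38;2;11;42;14m[48;2;10;38;13m🬂[0m
[38;2;9;34;12m[48;2;8;31;11m🬎[38;2;9;34;12m[48;2;8;31;11m🬎[38;2;9;34;12m[48;2;8;31;11m🬎[38;2;8;33;11m[48;2;141;21;41m🬝[38;2;9;35;12m[48;2;141;21;40m🬀[38;2;141;21;40m[48;2;142;22;42m🬎[38;2;9;35;12m[48;2;142;21;41m🬁[38;2;8;33;11m[48;2;56;8;16m🬸[38;2;9;34;12m[48;2;8;31;11m🬎[38;2;9;34;12m[48;2;8;31;11m🬎[0m
[38;2;7;28;10m[48;2;7;24;10m🬎[38;2;7;28;10m[48;2;7;24;10m🬎[38;2;7;27;10m[48;2;30;4;8m🬝[38;2;8;29;11m[48;2;142;22;42m🬀[38;2;143;22;42m[48;2;145;25;45m🬎[38;2;144;24;43m[48;2;147;27;47m🬎[38;2;56;8;16m[48;2;146;25;45m🬦[38;2;7;28;10m[48;2;7;24;10m🬎[38;2;7;28;10m[48;2;7;24;10m🬎[38;2;7;28;10m[48;2;7;24;10m🬎[0m
[38;2;6;21;9m[48;2;5;18;8m🬎[38;2;6;21;9m[48;2;5;18;8m🬎[38;2;5;19;8m[48;2;30;4;8m🬺[38;2;30;4;8m[48;2;30;4;8m [38;2;30;4;8m[48;2;149;29;49m🬺[38;2;151;31;51m[48;2;30;4;8m🬂[38;2;56;8;16m[48;2;5;20;8m▌[38;2;6;21;9m[48;2;5;18;8m🬎[38;2;6;21;9m[48;2;5;18;8m🬎[38;2;6;21;9m[48;2;5;18;8m🬎[0m
[38;2;5;16;8m[48;2;4;13;7m🬂[38;2;5;16;8m[48;2;4;13;7m🬂[38;2;5;16;8m[48;2;4;13;7m🬂[38;2;30;4;8m[48;2;4;13;7m🬁[38;2;30;4;8m[48;2;4;13;7m🬂[38;2;30;4;8m[48;2;4;12;7m🬎[38;2;5;16;8m[48;2;4;13;7m🬂[38;2;5;16;8m[48;2;4;13;7m🬂[38;2;5;16;8m[48;2;4;13;7m🬂[38;2;5;16;8m[48;2;4;13;7m🬂[0m
</frame>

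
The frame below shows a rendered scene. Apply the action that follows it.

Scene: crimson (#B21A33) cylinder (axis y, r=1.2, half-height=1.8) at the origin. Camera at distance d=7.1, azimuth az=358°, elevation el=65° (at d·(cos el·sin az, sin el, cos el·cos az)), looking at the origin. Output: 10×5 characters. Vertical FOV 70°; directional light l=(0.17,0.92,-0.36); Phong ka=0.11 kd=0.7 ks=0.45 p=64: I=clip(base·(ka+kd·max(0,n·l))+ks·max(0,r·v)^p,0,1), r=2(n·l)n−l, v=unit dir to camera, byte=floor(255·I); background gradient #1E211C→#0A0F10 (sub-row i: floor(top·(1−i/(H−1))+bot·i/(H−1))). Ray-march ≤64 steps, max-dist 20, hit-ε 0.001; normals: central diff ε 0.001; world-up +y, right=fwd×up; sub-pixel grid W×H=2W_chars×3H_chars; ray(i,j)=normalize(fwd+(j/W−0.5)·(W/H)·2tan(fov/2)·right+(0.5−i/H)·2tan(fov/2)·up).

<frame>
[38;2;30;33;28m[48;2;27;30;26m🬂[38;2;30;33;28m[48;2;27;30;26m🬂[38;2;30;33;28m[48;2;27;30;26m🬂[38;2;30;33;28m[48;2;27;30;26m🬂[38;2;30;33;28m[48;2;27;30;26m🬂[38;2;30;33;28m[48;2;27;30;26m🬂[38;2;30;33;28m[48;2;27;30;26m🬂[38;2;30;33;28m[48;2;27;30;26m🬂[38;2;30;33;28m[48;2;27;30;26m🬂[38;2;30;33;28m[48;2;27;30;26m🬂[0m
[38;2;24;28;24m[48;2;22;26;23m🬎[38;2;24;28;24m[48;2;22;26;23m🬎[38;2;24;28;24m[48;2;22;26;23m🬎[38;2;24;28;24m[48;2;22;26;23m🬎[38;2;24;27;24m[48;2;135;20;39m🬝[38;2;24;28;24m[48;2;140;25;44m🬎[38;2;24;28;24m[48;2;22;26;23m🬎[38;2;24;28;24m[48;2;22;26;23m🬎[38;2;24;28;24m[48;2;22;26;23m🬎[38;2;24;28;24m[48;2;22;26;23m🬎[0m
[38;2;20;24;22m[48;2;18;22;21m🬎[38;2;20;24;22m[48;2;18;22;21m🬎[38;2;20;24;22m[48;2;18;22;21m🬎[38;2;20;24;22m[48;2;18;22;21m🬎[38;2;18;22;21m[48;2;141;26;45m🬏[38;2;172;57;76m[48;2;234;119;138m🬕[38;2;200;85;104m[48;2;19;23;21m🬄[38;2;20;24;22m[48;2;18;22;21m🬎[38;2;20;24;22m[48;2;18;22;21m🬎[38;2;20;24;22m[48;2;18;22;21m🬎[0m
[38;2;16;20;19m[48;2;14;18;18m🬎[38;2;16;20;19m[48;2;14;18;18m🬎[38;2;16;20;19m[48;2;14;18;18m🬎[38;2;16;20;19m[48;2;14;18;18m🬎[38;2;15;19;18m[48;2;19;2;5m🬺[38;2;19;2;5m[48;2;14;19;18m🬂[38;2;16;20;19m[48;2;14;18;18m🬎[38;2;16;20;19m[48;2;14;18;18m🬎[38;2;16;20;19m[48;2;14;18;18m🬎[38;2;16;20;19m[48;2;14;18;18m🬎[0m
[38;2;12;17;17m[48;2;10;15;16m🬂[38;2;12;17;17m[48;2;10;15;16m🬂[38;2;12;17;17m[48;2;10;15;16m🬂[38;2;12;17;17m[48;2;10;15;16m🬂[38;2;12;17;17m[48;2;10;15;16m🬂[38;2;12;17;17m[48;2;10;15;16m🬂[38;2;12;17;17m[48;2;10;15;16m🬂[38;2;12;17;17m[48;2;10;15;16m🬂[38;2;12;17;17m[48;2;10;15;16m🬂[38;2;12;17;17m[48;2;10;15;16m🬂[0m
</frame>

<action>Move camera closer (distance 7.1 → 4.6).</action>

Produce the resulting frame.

<frame>
[38;2;30;33;28m[48;2;27;30;26m🬂[38;2;30;33;28m[48;2;27;30;26m🬂[38;2;30;33;28m[48;2;27;30;26m🬂[38;2;30;33;28m[48;2;27;30;26m🬂[38;2;28;31;27m[48;2;134;19;38m🬝[38;2;29;32;27m[48;2;134;19;38m🬎[38;2;30;33;28m[48;2;27;30;26m🬂[38;2;30;33;28m[48;2;27;30;26m🬂[38;2;30;33;28m[48;2;27;30;26m🬂[38;2;30;33;28m[48;2;27;30;26m🬂[0m
[38;2;24;28;24m[48;2;22;26;23m🬎[38;2;24;28;24m[48;2;22;26;23m🬎[38;2;24;28;24m[48;2;22;26;23m🬎[38;2;25;29;25m[48;2;134;19;38m🬀[38;2;134;19;38m[48;2;135;20;39m🬝[38;2;135;20;39m[48;2;142;27;46m🬝[38;2;134;19;38m[48;2;142;27;46m🬎[38;2;135;21;40m[48;2;24;27;24m🬓[38;2;24;28;24m[48;2;22;26;23m🬎[38;2;24;28;24m[48;2;22;26;23m🬎[0m
[38;2;20;24;22m[48;2;18;22;21m🬎[38;2;20;24;22m[48;2;18;22;21m🬎[38;2;20;24;22m[48;2;18;22;21m🬎[38;2;134;19;38m[48;2;19;16;16m🬊[38;2;136;21;40m[48;2;148;34;52m🬕[38;2;172;57;76m[48;2;234;119;138m🬕[38;2;212;100;119m[48;2;90;24;35m🬛[38;2;146;31;50m[48;2;19;23;21m🬀[38;2;20;24;22m[48;2;18;22;21m🬎[38;2;20;24;22m[48;2;18;22;21m🬎[0m
[38;2;16;20;19m[48;2;14;18;18m🬎[38;2;16;20;19m[48;2;14;18;18m🬎[38;2;16;20;19m[48;2;14;18;18m🬎[38;2;16;20;19m[48;2;14;18;18m🬎[38;2;19;2;5m[48;2;14;18;18m🬊[38;2;19;2;5m[48;2;14;18;18m🬎[38;2;19;2;5m[48;2;15;19;18m🬀[38;2;16;20;19m[48;2;14;18;18m🬎[38;2;16;20;19m[48;2;14;18;18m🬎[38;2;16;20;19m[48;2;14;18;18m🬎[0m
[38;2;12;17;17m[48;2;10;15;16m🬂[38;2;12;17;17m[48;2;10;15;16m🬂[38;2;12;17;17m[48;2;10;15;16m🬂[38;2;12;17;17m[48;2;10;15;16m🬂[38;2;12;17;17m[48;2;10;15;16m🬂[38;2;12;17;17m[48;2;10;15;16m🬂[38;2;12;17;17m[48;2;10;15;16m🬂[38;2;12;17;17m[48;2;10;15;16m🬂[38;2;12;17;17m[48;2;10;15;16m🬂[38;2;12;17;17m[48;2;10;15;16m🬂[0m
</frame>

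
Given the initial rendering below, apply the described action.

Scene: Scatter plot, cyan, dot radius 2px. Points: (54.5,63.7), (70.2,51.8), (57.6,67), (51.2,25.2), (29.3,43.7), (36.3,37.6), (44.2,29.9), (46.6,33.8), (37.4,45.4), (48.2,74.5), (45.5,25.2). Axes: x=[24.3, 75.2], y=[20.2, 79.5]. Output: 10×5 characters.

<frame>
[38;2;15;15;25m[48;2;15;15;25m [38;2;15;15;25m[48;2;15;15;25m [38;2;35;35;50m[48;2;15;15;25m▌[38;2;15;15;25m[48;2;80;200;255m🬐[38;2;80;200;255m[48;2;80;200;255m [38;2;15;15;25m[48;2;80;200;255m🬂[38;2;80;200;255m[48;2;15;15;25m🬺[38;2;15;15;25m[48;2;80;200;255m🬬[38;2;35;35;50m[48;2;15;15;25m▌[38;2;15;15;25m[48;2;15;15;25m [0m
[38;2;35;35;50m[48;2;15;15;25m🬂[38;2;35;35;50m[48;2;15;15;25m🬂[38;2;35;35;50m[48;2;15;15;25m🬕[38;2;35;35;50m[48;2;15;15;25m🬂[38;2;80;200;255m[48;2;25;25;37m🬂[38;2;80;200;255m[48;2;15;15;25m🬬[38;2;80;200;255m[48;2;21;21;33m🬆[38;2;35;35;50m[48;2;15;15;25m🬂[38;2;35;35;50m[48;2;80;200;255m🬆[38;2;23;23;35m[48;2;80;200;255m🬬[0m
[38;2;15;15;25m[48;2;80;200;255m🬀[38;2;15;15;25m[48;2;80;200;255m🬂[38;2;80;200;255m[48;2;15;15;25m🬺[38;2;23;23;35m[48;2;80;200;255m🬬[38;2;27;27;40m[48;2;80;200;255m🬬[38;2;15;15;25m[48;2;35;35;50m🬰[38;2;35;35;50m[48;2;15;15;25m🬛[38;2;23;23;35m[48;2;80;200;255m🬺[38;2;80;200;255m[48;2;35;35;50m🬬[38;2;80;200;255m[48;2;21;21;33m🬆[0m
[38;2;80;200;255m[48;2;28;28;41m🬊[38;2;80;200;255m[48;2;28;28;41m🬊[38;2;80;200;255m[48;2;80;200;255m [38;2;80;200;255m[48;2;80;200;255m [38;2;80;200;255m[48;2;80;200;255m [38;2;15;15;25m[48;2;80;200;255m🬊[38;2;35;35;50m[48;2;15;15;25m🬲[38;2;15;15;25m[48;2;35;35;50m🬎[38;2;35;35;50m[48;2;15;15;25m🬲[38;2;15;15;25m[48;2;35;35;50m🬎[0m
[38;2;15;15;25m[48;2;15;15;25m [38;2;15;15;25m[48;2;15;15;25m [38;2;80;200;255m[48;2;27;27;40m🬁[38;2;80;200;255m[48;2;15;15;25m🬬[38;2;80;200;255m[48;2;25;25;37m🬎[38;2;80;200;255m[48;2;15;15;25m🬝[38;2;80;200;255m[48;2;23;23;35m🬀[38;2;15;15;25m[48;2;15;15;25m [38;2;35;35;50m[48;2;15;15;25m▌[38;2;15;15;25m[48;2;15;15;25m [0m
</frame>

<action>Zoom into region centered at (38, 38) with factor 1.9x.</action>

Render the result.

<frame>
[38;2;15;15;25m[48;2;15;15;25m [38;2;15;15;25m[48;2;80;200;255m🬝[38;2;35;35;50m[48;2;15;15;25m▌[38;2;15;15;25m[48;2;15;15;25m [38;2;28;28;41m[48;2;80;200;255m🬆[38;2;15;15;25m[48;2;80;200;255m🬬[38;2;35;35;50m[48;2;15;15;25m▌[38;2;15;15;25m[48;2;15;15;25m [38;2;35;35;50m[48;2;15;15;25m▌[38;2;15;15;25m[48;2;15;15;25m [0m
[38;2;23;23;35m[48;2;80;200;255m🬴[38;2;80;200;255m[48;2;80;200;255m [38;2;80;200;255m[48;2;25;25;37m🬛[38;2;80;200;255m[48;2;19;19;30m🬁[38;2;80;200;255m[48;2;80;200;255m [38;2;80;200;255m[48;2;15;15;25m🬆[38;2;35;35;50m[48;2;15;15;25m🬕[38;2;35;35;50m[48;2;15;15;25m🬂[38;2;35;35;50m[48;2;15;15;25m🬕[38;2;35;35;50m[48;2;15;15;25m🬂[0m
[38;2;15;15;25m[48;2;35;35;50m🬰[38;2;23;23;35m[48;2;80;200;255m🬺[38;2;35;35;50m[48;2;15;15;25m🬛[38;2;15;15;25m[48;2;80;200;255m🬐[38;2;80;200;255m[48;2;80;200;255m [38;2;19;19;30m[48;2;80;200;255m🬸[38;2;31;31;45m[48;2;80;200;255m🬝[38;2;15;15;25m[48;2;80;200;255m🬀[38;2;28;28;41m[48;2;80;200;255m🬊[38;2;15;15;25m[48;2;35;35;50m🬰[0m
[38;2;15;15;25m[48;2;35;35;50m🬎[38;2;15;15;25m[48;2;35;35;50m🬎[38;2;35;35;50m[48;2;15;15;25m🬲[38;2;15;15;25m[48;2;35;35;50m🬎[38;2;80;200;255m[48;2;27;27;40m🬀[38;2;23;23;35m[48;2;80;200;255m🬴[38;2;80;200;255m[48;2;80;200;255m [38;2;80;200;255m[48;2;80;200;255m [38;2;80;200;255m[48;2;25;25;37m🬟[38;2;15;15;25m[48;2;80;200;255m🬊[0m
[38;2;15;15;25m[48;2;15;15;25m [38;2;15;15;25m[48;2;15;15;25m [38;2;35;35;50m[48;2;15;15;25m▌[38;2;15;15;25m[48;2;15;15;25m [38;2;35;35;50m[48;2;15;15;25m▌[38;2;15;15;25m[48;2;15;15;25m [38;2;80;200;255m[48;2;28;28;41m🬊[38;2;80;200;255m[48;2;15;15;25m🬝[38;2;80;200;255m[48;2;28;28;41m🬊[38;2;80;200;255m[48;2;15;15;25m🬝[0m
</frame>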